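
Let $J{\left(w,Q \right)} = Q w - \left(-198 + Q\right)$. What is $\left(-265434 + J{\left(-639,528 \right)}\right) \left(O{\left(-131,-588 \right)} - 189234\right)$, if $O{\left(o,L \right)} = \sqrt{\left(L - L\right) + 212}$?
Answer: $114137622504 - 1206312 \sqrt{53} \approx 1.1413 \cdot 10^{11}$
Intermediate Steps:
$J{\left(w,Q \right)} = 198 - Q + Q w$
$O{\left(o,L \right)} = 2 \sqrt{53}$ ($O{\left(o,L \right)} = \sqrt{0 + 212} = \sqrt{212} = 2 \sqrt{53}$)
$\left(-265434 + J{\left(-639,528 \right)}\right) \left(O{\left(-131,-588 \right)} - 189234\right) = \left(-265434 + \left(198 - 528 + 528 \left(-639\right)\right)\right) \left(2 \sqrt{53} - 189234\right) = \left(-265434 - 337722\right) \left(-189234 + 2 \sqrt{53}\right) = - 603156 \left(-189234 + 2 \sqrt{53}\right) = 114137622504 - 1206312 \sqrt{53}$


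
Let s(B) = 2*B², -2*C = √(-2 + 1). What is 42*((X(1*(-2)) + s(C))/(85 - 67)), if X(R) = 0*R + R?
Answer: -35/6 ≈ -5.8333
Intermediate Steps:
C = -I/2 (C = -√(-2 + 1)/2 = -I/2 ≈ -0.5*I)
X(R) = R (X(R) = 0 + R = R)
42*((X(1*(-2)) + s(C))/(85 - 67)) = 42*((1*(-2) + 2*(-I/2)²)/(85 - 67)) = 42*((-2 + 2*(-¼))/18) = 42*((-2 - ½)*(1/18)) = 42*(-5/2*1/18) = 42*(-5/36) = -35/6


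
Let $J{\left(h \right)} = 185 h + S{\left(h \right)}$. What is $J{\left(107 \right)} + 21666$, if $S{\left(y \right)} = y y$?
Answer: $52910$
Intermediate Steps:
$S{\left(y \right)} = y^{2}$
$J{\left(h \right)} = h^{2} + 185 h$ ($J{\left(h \right)} = 185 h + h^{2} = h^{2} + 185 h$)
$J{\left(107 \right)} + 21666 = 107 \left(185 + 107\right) + 21666 = 107 \cdot 292 + 21666 = 31244 + 21666 = 52910$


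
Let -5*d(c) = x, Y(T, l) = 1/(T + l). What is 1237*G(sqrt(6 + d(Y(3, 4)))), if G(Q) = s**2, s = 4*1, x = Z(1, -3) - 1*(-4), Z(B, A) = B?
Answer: 19792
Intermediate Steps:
x = 5 (x = 1 - 1*(-4) = 1 + 4 = 5)
d(c) = -1 (d(c) = -1/5*5 = -1)
s = 4
G(Q) = 16 (G(Q) = 4**2 = 16)
1237*G(sqrt(6 + d(Y(3, 4)))) = 1237*16 = 19792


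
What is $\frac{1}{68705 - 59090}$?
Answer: $\frac{1}{9615} \approx 0.000104$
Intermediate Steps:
$\frac{1}{68705 - 59090} = \frac{1}{9615}$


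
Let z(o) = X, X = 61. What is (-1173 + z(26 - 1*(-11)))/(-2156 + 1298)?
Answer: 556/429 ≈ 1.2960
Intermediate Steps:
z(o) = 61
(-1173 + z(26 - 1*(-11)))/(-2156 + 1298) = (-1173 + 61)/(-2156 + 1298) = -1112/(-858) = -1112*(-1/858) = 556/429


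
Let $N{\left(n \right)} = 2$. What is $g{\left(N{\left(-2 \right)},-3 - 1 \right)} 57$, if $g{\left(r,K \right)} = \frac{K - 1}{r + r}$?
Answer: $- \frac{285}{4} \approx -71.25$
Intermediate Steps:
$g{\left(r,K \right)} = \frac{-1 + K}{2 r}$
$g{\left(N{\left(-2 \right)},-3 - 1 \right)} 57 = \frac{-1 - 4}{2 \cdot 2} \cdot 57 = \frac{1}{2} \cdot \frac{1}{2} \left(-1 - 4\right) 57 = \frac{1}{2} \cdot \frac{1}{2} \left(-5\right) 57 = \left(- \frac{5}{4}\right) 57 = - \frac{285}{4}$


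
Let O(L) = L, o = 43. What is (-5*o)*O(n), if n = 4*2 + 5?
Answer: -2795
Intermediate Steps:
n = 13 (n = 8 + 5 = 13)
(-5*o)*O(n) = -5*43*13 = -215*13 = -2795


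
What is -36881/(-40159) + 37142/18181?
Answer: 2162119039/730130779 ≈ 2.9613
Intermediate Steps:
-36881/(-40159) + 37142/18181 = -36881*(-1/40159) + 37142*(1/18181) = 36881/40159 + 37142/18181 = 2162119039/730130779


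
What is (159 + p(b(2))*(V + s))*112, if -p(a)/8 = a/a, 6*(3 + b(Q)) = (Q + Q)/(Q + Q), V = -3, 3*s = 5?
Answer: 57008/3 ≈ 19003.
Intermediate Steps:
s = 5/3 (s = (1/3)*5 = 5/3 ≈ 1.6667)
b(Q) = -17/6 (b(Q) = -3 + ((Q + Q)/(Q + Q))/6 = -3 + ((2*Q)/((2*Q)))/6 = -3 + ((2*Q)*(1/(2*Q)))/6 = -3 + (1/6)*1 = -3 + 1/6 = -17/6)
p(a) = -8 (p(a) = -8*a/a = -8*1 = -8)
(159 + p(b(2))*(V + s))*112 = (159 - 8*(-3 + 5/3))*112 = (159 - 8*(-4/3))*112 = (159 + 32/3)*112 = (509/3)*112 = 57008/3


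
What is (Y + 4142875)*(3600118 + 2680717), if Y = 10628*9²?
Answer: 31427684165405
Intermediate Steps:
Y = 860868 (Y = 10628*81 = 860868)
(Y + 4142875)*(3600118 + 2680717) = (860868 + 4142875)*(3600118 + 2680717) = 5003743*6280835 = 31427684165405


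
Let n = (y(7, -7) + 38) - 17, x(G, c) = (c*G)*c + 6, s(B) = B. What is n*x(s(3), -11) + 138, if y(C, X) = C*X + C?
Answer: -7611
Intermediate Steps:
y(C, X) = C + C*X
x(G, c) = 6 + G*c**2 (x(G, c) = (G*c)*c + 6 = G*c**2 + 6 = 6 + G*c**2)
n = -21 (n = (7*(1 - 7) + 38) - 17 = (7*(-6) + 38) - 17 = (-42 + 38) - 17 = -4 - 17 = -21)
n*x(s(3), -11) + 138 = -21*(6 + 3*(-11)**2) + 138 = -21*(6 + 3*121) + 138 = -21*(6 + 363) + 138 = -21*369 + 138 = -7749 + 138 = -7611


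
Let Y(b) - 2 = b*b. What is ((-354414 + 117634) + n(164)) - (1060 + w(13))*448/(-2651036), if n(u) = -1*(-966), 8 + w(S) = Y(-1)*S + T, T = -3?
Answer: -156287728970/662759 ≈ -2.3581e+5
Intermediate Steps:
Y(b) = 2 + b² (Y(b) = 2 + b*b = 2 + b²)
w(S) = -11 + 3*S (w(S) = -8 + ((2 + (-1)²)*S - 3) = -8 + ((2 + 1)*S - 3) = -8 + (3*S - 3) = -8 + (-3 + 3*S) = -11 + 3*S)
n(u) = 966
((-354414 + 117634) + n(164)) - (1060 + w(13))*448/(-2651036) = ((-354414 + 117634) + 966) - (1060 + (-11 + 3*13))*448/(-2651036) = (-236780 + 966) - (1060 + (-11 + 39))*448*(-1)/2651036 = -235814 - (1060 + 28)*448*(-1)/2651036 = -235814 - 1088*448*(-1)/2651036 = -235814 - 487424*(-1)/2651036 = -235814 - 1*(-121856/662759) = -235814 + 121856/662759 = -156287728970/662759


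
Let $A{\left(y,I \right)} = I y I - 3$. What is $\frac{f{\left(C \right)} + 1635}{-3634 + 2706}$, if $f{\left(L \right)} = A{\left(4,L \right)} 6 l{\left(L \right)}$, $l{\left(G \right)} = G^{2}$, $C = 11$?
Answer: $- \frac{350841}{928} \approx -378.06$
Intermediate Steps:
$A{\left(y,I \right)} = -3 + y I^{2}$ ($A{\left(y,I \right)} = y I^{2} - 3 = -3 + y I^{2}$)
$f{\left(L \right)} = L^{2} \left(-18 + 24 L^{2}\right)$ ($f{\left(L \right)} = \left(-3 + 4 L^{2}\right) 6 L^{2} = \left(-18 + 24 L^{2}\right) L^{2} = L^{2} \left(-18 + 24 L^{2}\right)$)
$\frac{f{\left(C \right)} + 1635}{-3634 + 2706} = \frac{11^{2} \left(-18 + 24 \cdot 11^{2}\right) + 1635}{-3634 + 2706} = \frac{121 \left(-18 + 24 \cdot 121\right) + 1635}{-928} = \left(121 \left(-18 + 2904\right) + 1635\right) \left(- \frac{1}{928}\right) = \left(121 \cdot 2886 + 1635\right) \left(- \frac{1}{928}\right) = \left(349206 + 1635\right) \left(- \frac{1}{928}\right) = 350841 \left(- \frac{1}{928}\right) = - \frac{350841}{928}$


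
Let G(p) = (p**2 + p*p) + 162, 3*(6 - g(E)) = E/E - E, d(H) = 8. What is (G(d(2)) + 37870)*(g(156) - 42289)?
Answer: -1611547680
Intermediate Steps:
g(E) = 17/3 + E/3 (g(E) = 6 - (E/E - E)/3 = 6 - (1 - E)/3 = 6 + (-1/3 + E/3) = 17/3 + E/3)
G(p) = 162 + 2*p**2 (G(p) = (p**2 + p**2) + 162 = 2*p**2 + 162 = 162 + 2*p**2)
(G(d(2)) + 37870)*(g(156) - 42289) = ((162 + 2*8**2) + 37870)*((17/3 + (1/3)*156) - 42289) = ((162 + 2*64) + 37870)*((17/3 + 52) - 42289) = ((162 + 128) + 37870)*(173/3 - 42289) = (290 + 37870)*(-126694/3) = 38160*(-126694/3) = -1611547680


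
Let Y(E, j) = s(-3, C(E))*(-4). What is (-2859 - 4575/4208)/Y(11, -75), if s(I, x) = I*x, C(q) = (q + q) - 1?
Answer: -573107/50496 ≈ -11.350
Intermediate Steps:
C(q) = -1 + 2*q (C(q) = 2*q - 1 = -1 + 2*q)
Y(E, j) = -12 + 24*E (Y(E, j) = -3*(-1 + 2*E)*(-4) = (3 - 6*E)*(-4) = -12 + 24*E)
(-2859 - 4575/4208)/Y(11, -75) = (-2859 - 4575/4208)/(-12 + 24*11) = (-2859 - 4575/4208)/(-12 + 264) = (-2859 - 1*4575/4208)/252 = (-2859 - 4575/4208)*(1/252) = -12035247/4208*1/252 = -573107/50496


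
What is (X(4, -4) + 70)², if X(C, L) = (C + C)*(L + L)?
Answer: 36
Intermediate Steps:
X(C, L) = 4*C*L (X(C, L) = (2*C)*(2*L) = 4*C*L)
(X(4, -4) + 70)² = (4*4*(-4) + 70)² = (-64 + 70)² = 6² = 36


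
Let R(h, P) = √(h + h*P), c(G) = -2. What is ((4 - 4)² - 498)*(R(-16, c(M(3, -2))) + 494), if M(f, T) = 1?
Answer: -248004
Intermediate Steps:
R(h, P) = √(h + P*h)
((4 - 4)² - 498)*(R(-16, c(M(3, -2))) + 494) = ((4 - 4)² - 498)*(√(-16*(1 - 2)) + 494) = (0² - 498)*(√(-16*(-1)) + 494) = (0 - 498)*(√16 + 494) = -498*(4 + 494) = -498*498 = -248004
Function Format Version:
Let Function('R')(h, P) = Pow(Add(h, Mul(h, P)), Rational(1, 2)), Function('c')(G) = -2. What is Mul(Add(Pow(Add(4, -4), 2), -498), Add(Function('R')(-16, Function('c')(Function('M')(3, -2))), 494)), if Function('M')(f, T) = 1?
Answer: -248004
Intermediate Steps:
Function('R')(h, P) = Pow(Add(h, Mul(P, h)), Rational(1, 2))
Mul(Add(Pow(Add(4, -4), 2), -498), Add(Function('R')(-16, Function('c')(Function('M')(3, -2))), 494)) = Mul(Add(Pow(Add(4, -4), 2), -498), Add(Pow(Mul(-16, Add(1, -2)), Rational(1, 2)), 494)) = Mul(Add(Pow(0, 2), -498), Add(Pow(Mul(-16, -1), Rational(1, 2)), 494)) = Mul(Add(0, -498), Add(Pow(16, Rational(1, 2)), 494)) = Mul(-498, Add(4, 494)) = Mul(-498, 498) = -248004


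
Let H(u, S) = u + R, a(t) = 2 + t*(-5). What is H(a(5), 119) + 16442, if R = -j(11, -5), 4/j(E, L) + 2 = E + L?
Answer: 16418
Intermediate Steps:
j(E, L) = 4/(-2 + E + L) (j(E, L) = 4/(-2 + (E + L)) = 4/(-2 + E + L))
R = -1 (R = -4/(-2 + 11 - 5) = -4/4 = -1*1 = -1)
a(t) = 2 - 5*t
H(u, S) = -1 + u (H(u, S) = u - 1 = -1 + u)
H(a(5), 119) + 16442 = (-1 + (2 - 5*5)) + 16442 = (-1 + (2 - 25)) + 16442 = (-1 - 23) + 16442 = -24 + 16442 = 16418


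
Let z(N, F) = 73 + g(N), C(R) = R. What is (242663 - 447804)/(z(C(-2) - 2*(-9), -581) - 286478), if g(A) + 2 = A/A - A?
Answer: 205141/286422 ≈ 0.71622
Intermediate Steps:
g(A) = -1 - A (g(A) = -2 + (A/A - A) = -2 + (1 - A) = -1 - A)
z(N, F) = 72 - N (z(N, F) = 73 + (-1 - N) = 72 - N)
(242663 - 447804)/(z(C(-2) - 2*(-9), -581) - 286478) = (242663 - 447804)/((72 - (-2 - 2*(-9))) - 286478) = -205141/((72 - (-2 + 18)) - 286478) = -205141/((72 - 1*16) - 286478) = -205141/((72 - 16) - 286478) = -205141/(56 - 286478) = -205141/(-286422) = -205141*(-1/286422) = 205141/286422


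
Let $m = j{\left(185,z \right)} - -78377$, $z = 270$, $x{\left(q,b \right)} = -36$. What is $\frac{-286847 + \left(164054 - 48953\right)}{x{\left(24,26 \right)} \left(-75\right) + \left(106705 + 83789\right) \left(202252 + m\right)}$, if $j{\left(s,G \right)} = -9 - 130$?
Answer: $- \frac{85873}{26715832380} \approx -3.2143 \cdot 10^{-6}$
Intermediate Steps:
$j{\left(s,G \right)} = -139$
$m = 78238$ ($m = -139 - -78377 = -139 + 78377 = 78238$)
$\frac{-286847 + \left(164054 - 48953\right)}{x{\left(24,26 \right)} \left(-75\right) + \left(106705 + 83789\right) \left(202252 + m\right)} = \frac{-286847 + \left(164054 - 48953\right)}{\left(-36\right) \left(-75\right) + \left(106705 + 83789\right) \left(202252 + 78238\right)} = \frac{-286847 + 115101}{2700 + 190494 \cdot 280490} = - \frac{171746}{2700 + 53431662060} = - \frac{171746}{53431664760} = \left(-171746\right) \frac{1}{53431664760} = - \frac{85873}{26715832380}$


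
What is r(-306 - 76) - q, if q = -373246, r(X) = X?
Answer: 372864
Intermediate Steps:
r(-306 - 76) - q = (-306 - 76) - 1*(-373246) = -382 + 373246 = 372864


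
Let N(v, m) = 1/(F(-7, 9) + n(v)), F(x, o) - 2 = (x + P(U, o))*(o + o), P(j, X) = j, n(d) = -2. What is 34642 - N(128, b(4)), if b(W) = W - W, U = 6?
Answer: 623557/18 ≈ 34642.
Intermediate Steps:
b(W) = 0
F(x, o) = 2 + 2*o*(6 + x) (F(x, o) = 2 + (x + 6)*(o + o) = 2 + (6 + x)*(2*o) = 2 + 2*o*(6 + x))
N(v, m) = -1/18 (N(v, m) = 1/((2 + 12*9 + 2*9*(-7)) - 2) = 1/((2 + 108 - 126) - 2) = 1/(-16 - 2) = 1/(-18) = -1/18)
34642 - N(128, b(4)) = 34642 - 1*(-1/18) = 34642 + 1/18 = 623557/18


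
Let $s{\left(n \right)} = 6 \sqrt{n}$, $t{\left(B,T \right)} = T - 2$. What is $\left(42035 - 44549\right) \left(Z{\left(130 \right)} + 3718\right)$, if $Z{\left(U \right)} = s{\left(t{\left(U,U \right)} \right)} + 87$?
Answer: $-9565770 - 120672 \sqrt{2} \approx -9.7364 \cdot 10^{6}$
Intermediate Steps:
$t{\left(B,T \right)} = -2 + T$
$Z{\left(U \right)} = 87 + 6 \sqrt{-2 + U}$ ($Z{\left(U \right)} = 6 \sqrt{-2 + U} + 87 = 87 + 6 \sqrt{-2 + U}$)
$\left(42035 - 44549\right) \left(Z{\left(130 \right)} + 3718\right) = \left(42035 - 44549\right) \left(\left(87 + 6 \sqrt{-2 + 130}\right) + 3718\right) = - 2514 \left(\left(87 + 6 \sqrt{128}\right) + 3718\right) = - 2514 \left(\left(87 + 6 \cdot 8 \sqrt{2}\right) + 3718\right) = - 2514 \left(\left(87 + 48 \sqrt{2}\right) + 3718\right) = - 2514 \left(3805 + 48 \sqrt{2}\right) = -9565770 - 120672 \sqrt{2}$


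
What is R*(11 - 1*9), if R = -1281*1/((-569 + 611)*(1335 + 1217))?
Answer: -61/2552 ≈ -0.023903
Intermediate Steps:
R = -61/5104 (R = -1281/(42*2552) = -1281/107184 = -1281*1/107184 = -61/5104 ≈ -0.011951)
R*(11 - 1*9) = -61*(11 - 1*9)/5104 = -61*(11 - 9)/5104 = -61/5104*2 = -61/2552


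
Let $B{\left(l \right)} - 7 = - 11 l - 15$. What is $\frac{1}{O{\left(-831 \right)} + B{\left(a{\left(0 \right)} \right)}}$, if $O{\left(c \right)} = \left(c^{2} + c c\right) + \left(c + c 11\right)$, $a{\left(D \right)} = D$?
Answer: $\frac{1}{1371142} \approx 7.2932 \cdot 10^{-7}$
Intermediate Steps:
$O{\left(c \right)} = 2 c^{2} + 12 c$ ($O{\left(c \right)} = \left(c^{2} + c^{2}\right) + \left(c + 11 c\right) = 2 c^{2} + 12 c$)
$B{\left(l \right)} = -8 - 11 l$ ($B{\left(l \right)} = 7 - \left(15 + 11 l\right) = -8 - 11 l$)
$\frac{1}{O{\left(-831 \right)} + B{\left(a{\left(0 \right)} \right)}} = \frac{1}{2 \left(-831\right) \left(6 - 831\right) - 8} = \frac{1}{2 \left(-831\right) \left(-825\right) + \left(-8 + 0\right)} = \frac{1}{1371150 - 8} = \frac{1}{1371142}$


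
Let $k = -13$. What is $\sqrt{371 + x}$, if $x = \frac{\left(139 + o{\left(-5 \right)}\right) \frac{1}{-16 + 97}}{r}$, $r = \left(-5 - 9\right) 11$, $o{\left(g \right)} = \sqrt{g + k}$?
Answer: $\frac{\sqrt{712668110 - 462 i \sqrt{2}}}{1386} \approx 19.261 - 8.8292 \cdot 10^{-6} i$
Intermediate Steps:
$o{\left(g \right)} = \sqrt{-13 + g}$ ($o{\left(g \right)} = \sqrt{g - 13} = \sqrt{-13 + g}$)
$r = -154$ ($r = \left(-14\right) 11 = -154$)
$x = - \frac{139}{12474} - \frac{i \sqrt{2}}{4158}$ ($x = \frac{\left(139 + \sqrt{-13 - 5}\right) \frac{1}{-16 + 97}}{-154} = \frac{139 + \sqrt{-18}}{81} \left(- \frac{1}{154}\right) = \left(139 + 3 i \sqrt{2}\right) \frac{1}{81} \left(- \frac{1}{154}\right) = \left(\frac{139}{81} + \frac{i \sqrt{2}}{27}\right) \left(- \frac{1}{154}\right) = - \frac{139}{12474} - \frac{i \sqrt{2}}{4158} \approx -0.011143 - 0.00034012 i$)
$\sqrt{371 + x} = \sqrt{371 - \left(\frac{139}{12474} + \frac{i \sqrt{2}}{4158}\right)} = \sqrt{\frac{4627715}{12474} - \frac{i \sqrt{2}}{4158}}$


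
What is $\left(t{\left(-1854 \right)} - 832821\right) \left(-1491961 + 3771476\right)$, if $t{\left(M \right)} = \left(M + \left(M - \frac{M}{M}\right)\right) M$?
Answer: $13776625022475$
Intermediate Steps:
$t{\left(M \right)} = M \left(-1 + 2 M\right)$ ($t{\left(M \right)} = \left(M + \left(M - 1\right)\right) M = \left(M + \left(-1 + M\right)\right) M = \left(-1 + 2 M\right) M = M \left(-1 + 2 M\right)$)
$\left(t{\left(-1854 \right)} - 832821\right) \left(-1491961 + 3771476\right) = \left(- 1854 \left(-1 + 2 \left(-1854\right)\right) - 832821\right) \left(-1491961 + 3771476\right) = \left(- 1854 \left(-1 - 3708\right) - 832821\right) 2279515 = \left(\left(-1854\right) \left(-3709\right) - 832821\right) 2279515 = \left(6876486 - 832821\right) 2279515 = 6043665 \cdot 2279515 = 13776625022475$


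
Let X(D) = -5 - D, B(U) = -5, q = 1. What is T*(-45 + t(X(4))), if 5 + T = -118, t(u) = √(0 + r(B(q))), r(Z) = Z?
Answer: 5535 - 123*I*√5 ≈ 5535.0 - 275.04*I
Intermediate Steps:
t(u) = I*√5 (t(u) = √(0 - 5) = √(-5) = I*√5)
T = -123 (T = -5 - 118 = -123)
T*(-45 + t(X(4))) = -123*(-45 + I*√5) = 5535 - 123*I*√5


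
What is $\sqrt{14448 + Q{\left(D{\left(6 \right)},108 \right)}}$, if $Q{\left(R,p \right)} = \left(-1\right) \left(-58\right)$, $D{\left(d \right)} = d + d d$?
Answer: $\sqrt{14506} \approx 120.44$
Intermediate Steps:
$D{\left(d \right)} = d + d^{2}$
$Q{\left(R,p \right)} = 58$
$\sqrt{14448 + Q{\left(D{\left(6 \right)},108 \right)}} = \sqrt{14448 + 58} = \sqrt{14506}$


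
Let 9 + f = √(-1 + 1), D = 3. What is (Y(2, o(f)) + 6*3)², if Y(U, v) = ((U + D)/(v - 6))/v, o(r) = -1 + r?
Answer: 332929/1024 ≈ 325.13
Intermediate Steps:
f = -9 (f = -9 + √(-1 + 1) = -9 + √0 = -9 + 0 = -9)
Y(U, v) = (3 + U)/(v*(-6 + v)) (Y(U, v) = ((U + 3)/(v - 6))/v = ((3 + U)/(-6 + v))/v = (3 + U)/(v*(-6 + v)))
(Y(2, o(f)) + 6*3)² = ((3 + 2)/((-1 - 9)*(-6 + (-1 - 9))) + 6*3)² = (5/(-10*(-6 - 10)) + 18)² = (-⅒*5/(-16) + 18)² = (-⅒*(-1/16)*5 + 18)² = (1/32 + 18)² = (577/32)² = 332929/1024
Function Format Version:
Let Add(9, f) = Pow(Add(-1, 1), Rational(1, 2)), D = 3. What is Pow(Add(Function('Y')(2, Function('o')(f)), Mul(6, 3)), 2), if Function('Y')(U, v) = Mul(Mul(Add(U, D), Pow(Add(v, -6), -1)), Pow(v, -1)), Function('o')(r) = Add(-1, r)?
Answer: Rational(332929, 1024) ≈ 325.13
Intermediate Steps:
f = -9 (f = Add(-9, Pow(Add(-1, 1), Rational(1, 2))) = Add(-9, Pow(0, Rational(1, 2))) = Add(-9, 0) = -9)
Function('Y')(U, v) = Mul(Pow(v, -1), Pow(Add(-6, v), -1), Add(3, U)) (Function('Y')(U, v) = Mul(Mul(Add(U, 3), Pow(Add(v, -6), -1)), Pow(v, -1)) = Mul(Mul(Add(3, U), Pow(Add(-6, v), -1)), Pow(v, -1)) = Mul(Mul(Pow(Add(-6, v), -1), Add(3, U)), Pow(v, -1)) = Mul(Pow(v, -1), Pow(Add(-6, v), -1), Add(3, U)))
Pow(Add(Function('Y')(2, Function('o')(f)), Mul(6, 3)), 2) = Pow(Add(Mul(Pow(Add(-1, -9), -1), Pow(Add(-6, Add(-1, -9)), -1), Add(3, 2)), Mul(6, 3)), 2) = Pow(Add(Mul(Pow(-10, -1), Pow(Add(-6, -10), -1), 5), 18), 2) = Pow(Add(Mul(Rational(-1, 10), Pow(-16, -1), 5), 18), 2) = Pow(Add(Mul(Rational(-1, 10), Rational(-1, 16), 5), 18), 2) = Pow(Add(Rational(1, 32), 18), 2) = Pow(Rational(577, 32), 2) = Rational(332929, 1024)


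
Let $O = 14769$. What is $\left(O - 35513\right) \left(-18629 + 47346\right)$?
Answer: $-595705448$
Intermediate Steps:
$\left(O - 35513\right) \left(-18629 + 47346\right) = \left(14769 - 35513\right) \left(-18629 + 47346\right) = \left(-20744\right) 28717 = -595705448$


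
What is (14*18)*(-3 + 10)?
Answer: 1764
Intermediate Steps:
(14*18)*(-3 + 10) = 252*7 = 1764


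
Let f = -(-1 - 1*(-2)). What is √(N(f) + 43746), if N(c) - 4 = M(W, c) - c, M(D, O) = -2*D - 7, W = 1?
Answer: √43742 ≈ 209.15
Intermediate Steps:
M(D, O) = -7 - 2*D
f = -1 (f = -(-1 + 2) = -1*1 = -1)
N(c) = -5 - c (N(c) = 4 + ((-7 - 2*1) - c) = 4 + ((-7 - 2) - c) = 4 + (-9 - c) = -5 - c)
√(N(f) + 43746) = √((-5 - 1*(-1)) + 43746) = √((-5 + 1) + 43746) = √(-4 + 43746) = √43742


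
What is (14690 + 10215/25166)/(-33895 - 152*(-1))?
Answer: -369698755/849176338 ≈ -0.43536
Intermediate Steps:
(14690 + 10215/25166)/(-33895 - 152*(-1)) = (14690 + 10215*(1/25166))/(-33895 + 152) = (14690 + 10215/25166)/(-33743) = (369698755/25166)*(-1/33743) = -369698755/849176338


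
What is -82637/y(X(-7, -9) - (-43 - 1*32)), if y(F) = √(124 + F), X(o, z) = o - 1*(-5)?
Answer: -82637*√197/197 ≈ -5887.6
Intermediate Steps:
X(o, z) = 5 + o (X(o, z) = o + 5 = 5 + o)
-82637/y(X(-7, -9) - (-43 - 1*32)) = -82637/√(124 + ((5 - 7) - (-43 - 1*32))) = -82637/√(124 + (-2 - (-43 - 32))) = -82637/√(124 + (-2 - 1*(-75))) = -82637/√(124 + (-2 + 75)) = -82637/√(124 + 73) = -82637*√197/197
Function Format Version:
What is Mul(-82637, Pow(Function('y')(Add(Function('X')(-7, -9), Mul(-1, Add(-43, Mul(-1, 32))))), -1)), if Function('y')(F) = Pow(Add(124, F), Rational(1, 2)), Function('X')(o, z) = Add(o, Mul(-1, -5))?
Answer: Mul(Rational(-82637, 197), Pow(197, Rational(1, 2))) ≈ -5887.6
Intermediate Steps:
Function('X')(o, z) = Add(5, o) (Function('X')(o, z) = Add(o, 5) = Add(5, o))
Mul(-82637, Pow(Function('y')(Add(Function('X')(-7, -9), Mul(-1, Add(-43, Mul(-1, 32))))), -1)) = Mul(-82637, Pow(Pow(Add(124, Add(Add(5, -7), Mul(-1, Add(-43, Mul(-1, 32))))), Rational(1, 2)), -1)) = Mul(-82637, Pow(Pow(Add(124, Add(-2, Mul(-1, Add(-43, -32)))), Rational(1, 2)), -1)) = Mul(-82637, Pow(Pow(Add(124, Add(-2, Mul(-1, -75))), Rational(1, 2)), -1)) = Mul(-82637, Pow(Pow(Add(124, Add(-2, 75)), Rational(1, 2)), -1)) = Mul(-82637, Pow(Pow(Add(124, 73), Rational(1, 2)), -1)) = Mul(-82637, Pow(Pow(197, Rational(1, 2)), -1)) = Mul(-82637, Mul(Rational(1, 197), Pow(197, Rational(1, 2)))) = Mul(Rational(-82637, 197), Pow(197, Rational(1, 2)))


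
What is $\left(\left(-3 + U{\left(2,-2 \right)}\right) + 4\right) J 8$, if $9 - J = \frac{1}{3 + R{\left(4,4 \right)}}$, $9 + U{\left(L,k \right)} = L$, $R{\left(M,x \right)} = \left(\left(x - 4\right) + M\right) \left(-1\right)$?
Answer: $-480$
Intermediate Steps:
$R{\left(M,x \right)} = 4 - M - x$ ($R{\left(M,x \right)} = \left(\left(-4 + x\right) + M\right) \left(-1\right) = \left(-4 + M + x\right) \left(-1\right) = 4 - M - x$)
$U{\left(L,k \right)} = -9 + L$
$J = 10$ ($J = 9 - \frac{1}{3 - 4} = 9 - \frac{1}{-1} = 9 - -1 = 9 + 1 = 10$)
$\left(\left(-3 + U{\left(2,-2 \right)}\right) + 4\right) J 8 = \left(\left(-3 + \left(-9 + 2\right)\right) + 4\right) 10 \cdot 8 = \left(\left(-3 - 7\right) + 4\right) 10 \cdot 8 = \left(-10 + 4\right) 10 \cdot 8 = \left(-6\right) 10 \cdot 8 = \left(-60\right) 8 = -480$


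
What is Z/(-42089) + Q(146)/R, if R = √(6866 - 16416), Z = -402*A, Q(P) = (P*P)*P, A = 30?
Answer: 12060/42089 - 1556068*I*√382/955 ≈ 0.28654 - 31846.0*I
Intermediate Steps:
Q(P) = P³ (Q(P) = P²*P = P³)
Z = -12060 (Z = -402*30 = -12060)
R = 5*I*√382 (R = √(-9550) = 5*I*√382 ≈ 97.724*I)
Z/(-42089) + Q(146)/R = -12060/(-42089) + 146³/((5*I*√382)) = -12060*(-1/42089) + 3112136*(-I*√382/1910) = 12060/42089 - 1556068*I*√382/955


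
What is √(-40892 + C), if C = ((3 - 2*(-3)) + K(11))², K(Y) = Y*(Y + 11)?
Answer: √22109 ≈ 148.69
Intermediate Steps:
K(Y) = Y*(11 + Y)
C = 63001 (C = ((3 - 2*(-3)) + 11*(11 + 11))² = ((3 + 6) + 11*22)² = (9 + 242)² = 251² = 63001)
√(-40892 + C) = √(-40892 + 63001) = √22109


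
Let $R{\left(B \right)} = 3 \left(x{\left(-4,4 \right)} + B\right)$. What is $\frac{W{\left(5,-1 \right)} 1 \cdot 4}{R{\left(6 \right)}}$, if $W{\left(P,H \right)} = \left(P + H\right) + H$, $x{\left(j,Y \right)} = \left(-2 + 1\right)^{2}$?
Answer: $\frac{4}{7} \approx 0.57143$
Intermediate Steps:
$x{\left(j,Y \right)} = 1$ ($x{\left(j,Y \right)} = \left(-1\right)^{2} = 1$)
$W{\left(P,H \right)} = P + 2 H$ ($W{\left(P,H \right)} = \left(H + P\right) + H = P + 2 H$)
$R{\left(B \right)} = 3 + 3 B$ ($R{\left(B \right)} = 3 \left(1 + B\right) = 3 + 3 B$)
$\frac{W{\left(5,-1 \right)} 1 \cdot 4}{R{\left(6 \right)}} = \frac{\left(5 + 2 \left(-1\right)\right) 1 \cdot 4}{3 + 3 \cdot 6} = \frac{\left(5 - 2\right) 4}{3 + 18} = \frac{3 \cdot 4}{21} = \frac{1}{21} \cdot 12 = \frac{4}{7}$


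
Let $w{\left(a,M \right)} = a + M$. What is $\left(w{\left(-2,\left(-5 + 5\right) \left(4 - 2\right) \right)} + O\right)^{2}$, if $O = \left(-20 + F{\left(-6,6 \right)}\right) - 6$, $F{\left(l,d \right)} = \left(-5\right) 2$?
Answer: $1444$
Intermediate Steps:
$F{\left(l,d \right)} = -10$
$w{\left(a,M \right)} = M + a$
$O = -36$ ($O = \left(-20 - 10\right) - 6 = -30 - 6 = -36$)
$\left(w{\left(-2,\left(-5 + 5\right) \left(4 - 2\right) \right)} + O\right)^{2} = \left(\left(\left(-5 + 5\right) \left(4 - 2\right) - 2\right) - 36\right)^{2} = \left(\left(0 \cdot 2 - 2\right) - 36\right)^{2} = \left(\left(0 - 2\right) - 36\right)^{2} = \left(-2 - 36\right)^{2} = \left(-38\right)^{2} = 1444$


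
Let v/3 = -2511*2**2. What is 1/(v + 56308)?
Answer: 1/26176 ≈ 3.8203e-5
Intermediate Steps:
v = -30132 (v = 3*(-2511*2**2) = 3*(-2511*4) = 3*(-10044) = -30132)
1/(v + 56308) = 1/(-30132 + 56308) = 1/26176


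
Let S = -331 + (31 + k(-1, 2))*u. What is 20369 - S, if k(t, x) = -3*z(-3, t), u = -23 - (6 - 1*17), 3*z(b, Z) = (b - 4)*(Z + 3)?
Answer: 21240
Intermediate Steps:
z(b, Z) = (-4 + b)*(3 + Z)/3 (z(b, Z) = ((b - 4)*(Z + 3))/3 = ((-4 + b)*(3 + Z))/3 = (-4 + b)*(3 + Z)/3)
u = -12 (u = -23 - (6 - 17) = -23 - 1*(-11) = -23 + 11 = -12)
k(t, x) = 21 + 7*t (k(t, x) = -3*(-4 - 3 - 4*t/3 + (⅓)*t*(-3)) = -3*(-4 - 3 - 4*t/3 - t) = -3*(-7 - 7*t/3) = 21 + 7*t)
S = -871 (S = -331 + (31 + (21 + 7*(-1)))*(-12) = -331 + (31 + (21 - 7))*(-12) = -331 + (31 + 14)*(-12) = -331 + 45*(-12) = -331 - 540 = -871)
20369 - S = 20369 - 1*(-871) = 20369 + 871 = 21240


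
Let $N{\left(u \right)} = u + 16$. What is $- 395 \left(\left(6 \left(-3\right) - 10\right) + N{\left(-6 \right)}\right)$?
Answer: $7110$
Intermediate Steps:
$N{\left(u \right)} = 16 + u$
$- 395 \left(\left(6 \left(-3\right) - 10\right) + N{\left(-6 \right)}\right) = - 395 \left(\left(6 \left(-3\right) - 10\right) + \left(16 - 6\right)\right) = - 395 \left(\left(-18 - 10\right) + 10\right) = - 395 \left(-28 + 10\right) = \left(-395\right) \left(-18\right) = 7110$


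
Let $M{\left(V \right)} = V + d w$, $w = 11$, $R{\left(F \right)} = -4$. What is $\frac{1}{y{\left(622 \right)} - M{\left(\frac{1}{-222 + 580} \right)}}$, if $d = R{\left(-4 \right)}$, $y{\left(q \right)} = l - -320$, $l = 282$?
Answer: $\frac{358}{231267} \approx 0.001548$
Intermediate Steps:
$y{\left(q \right)} = 602$ ($y{\left(q \right)} = 282 - -320 = 282 + 320 = 602$)
$d = -4$
$M{\left(V \right)} = -44 + V$ ($M{\left(V \right)} = V - 44 = -44 + V$)
$\frac{1}{y{\left(622 \right)} - M{\left(\frac{1}{-222 + 580} \right)}} = \frac{1}{602 - \left(-44 + \frac{1}{-222 + 580}\right)} = \frac{1}{602 - \left(-44 + \frac{1}{358}\right)} = \frac{1}{602 - - \frac{15751}{358}} = \frac{1}{602 + \frac{15751}{358}} = \frac{1}{\frac{231267}{358}} = \frac{358}{231267}$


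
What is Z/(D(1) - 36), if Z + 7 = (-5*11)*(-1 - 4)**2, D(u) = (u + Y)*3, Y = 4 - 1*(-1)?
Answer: 691/9 ≈ 76.778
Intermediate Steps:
Y = 5 (Y = 4 + 1 = 5)
D(u) = 15 + 3*u (D(u) = (u + 5)*3 = (5 + u)*3 = 15 + 3*u)
Z = -1382 (Z = -7 + (-5*11)*(-1 - 4)**2 = -7 - 55*(-5)**2 = -7 - 55*25 = -7 - 1375 = -1382)
Z/(D(1) - 36) = -1382/((15 + 3*1) - 36) = -1382/((15 + 3) - 36) = -1382/(18 - 36) = -1382/(-18) = -1/18*(-1382) = 691/9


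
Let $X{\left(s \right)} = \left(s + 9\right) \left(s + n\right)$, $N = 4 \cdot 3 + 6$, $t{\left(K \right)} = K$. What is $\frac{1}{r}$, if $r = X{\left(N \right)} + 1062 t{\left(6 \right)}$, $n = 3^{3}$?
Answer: $\frac{1}{7587} \approx 0.0001318$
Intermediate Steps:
$n = 27$
$N = 18$ ($N = 12 + 6 = 18$)
$X{\left(s \right)} = \left(9 + s\right) \left(27 + s\right)$ ($X{\left(s \right)} = \left(s + 9\right) \left(s + 27\right) = \left(9 + s\right) \left(27 + s\right)$)
$r = 7587$ ($r = \left(243 + 18^{2} + 36 \cdot 18\right) + 1062 \cdot 6 = \left(243 + 324 + 648\right) + 6372 = 1215 + 6372 = 7587$)
$\frac{1}{r} = \frac{1}{7587}$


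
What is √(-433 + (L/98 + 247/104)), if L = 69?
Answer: I*√337058/28 ≈ 20.735*I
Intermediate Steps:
√(-433 + (L/98 + 247/104)) = √(-433 + (69/98 + 247/104)) = √(-433 + (69*(1/98) + 247*(1/104))) = √(-433 + (69/98 + 19/8)) = √(-433 + 1207/392) = √(-168529/392) = I*√337058/28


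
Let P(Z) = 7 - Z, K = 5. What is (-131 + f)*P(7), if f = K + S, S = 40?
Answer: 0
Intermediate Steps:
f = 45 (f = 5 + 40 = 45)
(-131 + f)*P(7) = (-131 + 45)*(7 - 1*7) = -86*(7 - 7) = -86*0 = 0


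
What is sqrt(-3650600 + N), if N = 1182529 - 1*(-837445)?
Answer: I*sqrt(1630626) ≈ 1277.0*I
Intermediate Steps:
N = 2019974 (N = 1182529 + 837445 = 2019974)
sqrt(-3650600 + N) = sqrt(-3650600 + 2019974) = sqrt(-1630626) = I*sqrt(1630626)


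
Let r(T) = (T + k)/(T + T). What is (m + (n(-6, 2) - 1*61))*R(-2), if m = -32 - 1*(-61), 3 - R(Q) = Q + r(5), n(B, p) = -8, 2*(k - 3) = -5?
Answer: -178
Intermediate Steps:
k = ½ (k = 3 + (½)*(-5) = 3 - 5/2 = ½ ≈ 0.50000)
r(T) = (½ + T)/(2*T) (r(T) = (T + ½)/(T + T) = (½ + T)/((2*T)) = (½ + T)*(1/(2*T)) = (½ + T)/(2*T))
R(Q) = 49/20 - Q (R(Q) = 3 - (Q + (¼)*(1 + 2*5)/5) = 3 - (Q + (¼)*(⅕)*(1 + 10)) = 3 - (Q + (¼)*(⅕)*11) = 3 - (Q + 11/20) = 3 - (11/20 + Q) = 3 + (-11/20 - Q) = 49/20 - Q)
m = 29 (m = -32 + 61 = 29)
(m + (n(-6, 2) - 1*61))*R(-2) = (29 + (-8 - 1*61))*(49/20 - 1*(-2)) = (29 + (-8 - 61))*(49/20 + 2) = (29 - 69)*(89/20) = -40*89/20 = -178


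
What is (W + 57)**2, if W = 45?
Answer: 10404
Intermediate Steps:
(W + 57)**2 = (45 + 57)**2 = 102**2 = 10404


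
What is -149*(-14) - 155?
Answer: 1931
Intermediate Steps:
-149*(-14) - 155 = 2086 - 155 = 1931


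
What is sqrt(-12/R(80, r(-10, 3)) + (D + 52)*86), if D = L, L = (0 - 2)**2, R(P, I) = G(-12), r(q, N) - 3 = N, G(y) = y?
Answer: sqrt(4817) ≈ 69.405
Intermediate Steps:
r(q, N) = 3 + N
R(P, I) = -12
L = 4 (L = (-2)**2 = 4)
D = 4
sqrt(-12/R(80, r(-10, 3)) + (D + 52)*86) = sqrt(-12/(-12) + (4 + 52)*86) = sqrt(-12*(-1/12) + 56*86) = sqrt(1 + 4816) = sqrt(4817)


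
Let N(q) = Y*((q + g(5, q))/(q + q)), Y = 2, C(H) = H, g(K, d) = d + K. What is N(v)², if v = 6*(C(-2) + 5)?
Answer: 1681/324 ≈ 5.1883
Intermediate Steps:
g(K, d) = K + d
v = 18 (v = 6*(-2 + 5) = 6*3 = 18)
N(q) = (5 + 2*q)/q (N(q) = 2*((q + (5 + q))/(q + q)) = 2*((5 + 2*q)/((2*q))) = 2*((5 + 2*q)*(1/(2*q))) = 2*((5 + 2*q)/(2*q)) = (5 + 2*q)/q)
N(v)² = (2 + 5/18)² = (41/18)² = 1681/324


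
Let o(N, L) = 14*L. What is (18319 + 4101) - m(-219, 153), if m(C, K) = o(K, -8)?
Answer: 22532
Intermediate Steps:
m(C, K) = -112 (m(C, K) = 14*(-8) = -112)
(18319 + 4101) - m(-219, 153) = (18319 + 4101) - 1*(-112) = 22420 + 112 = 22532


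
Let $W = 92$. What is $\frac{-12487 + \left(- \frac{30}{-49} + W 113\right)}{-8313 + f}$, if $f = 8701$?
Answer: $- \frac{102429}{19012} \approx -5.3876$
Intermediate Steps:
$\frac{-12487 + \left(- \frac{30}{-49} + W 113\right)}{-8313 + f} = \frac{-12487 + \left(- \frac{30}{-49} + 92 \cdot 113\right)}{-8313 + 8701} = \frac{-12487 + \left(\left(-30\right) \left(- \frac{1}{49}\right) + 10396\right)}{388} = \left(-12487 + \left(\frac{30}{49} + 10396\right)\right) \frac{1}{388} = \left(-12487 + \frac{509434}{49}\right) \frac{1}{388} = \left(- \frac{102429}{49}\right) \frac{1}{388} = - \frac{102429}{19012}$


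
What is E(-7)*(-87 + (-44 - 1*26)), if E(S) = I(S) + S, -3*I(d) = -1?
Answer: 3140/3 ≈ 1046.7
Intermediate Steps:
I(d) = 1/3 (I(d) = -1/3*(-1) = 1/3)
E(S) = 1/3 + S
E(-7)*(-87 + (-44 - 1*26)) = (1/3 - 7)*(-87 + (-44 - 1*26)) = -20*(-87 + (-44 - 26))/3 = -20*(-87 - 70)/3 = -20/3*(-157) = 3140/3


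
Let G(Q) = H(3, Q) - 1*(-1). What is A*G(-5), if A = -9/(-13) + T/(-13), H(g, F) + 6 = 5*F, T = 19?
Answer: 300/13 ≈ 23.077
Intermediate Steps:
H(g, F) = -6 + 5*F
A = -10/13 (A = -9/(-13) + 19/(-13) = -9*(-1/13) + 19*(-1/13) = 9/13 - 19/13 = -10/13 ≈ -0.76923)
G(Q) = -5 + 5*Q (G(Q) = (-6 + 5*Q) - 1*(-1) = (-6 + 5*Q) + 1 = -5 + 5*Q)
A*G(-5) = -10*(-5 + 5*(-5))/13 = -10*(-5 - 25)/13 = -10/13*(-30) = 300/13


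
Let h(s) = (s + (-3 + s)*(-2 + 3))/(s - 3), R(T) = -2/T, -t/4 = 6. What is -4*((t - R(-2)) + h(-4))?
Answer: 656/7 ≈ 93.714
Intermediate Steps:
t = -24 (t = -4*6 = -24)
h(s) = (-3 + 2*s)/(-3 + s) (h(s) = (s + (-3 + s)*1)/(-3 + s) = (s + (-3 + s))/(-3 + s) = (-3 + 2*s)/(-3 + s))
-4*((t - R(-2)) + h(-4)) = -4*((-24 - (-2)/(-2)) + (-3 + 2*(-4))/(-3 - 4)) = -4*((-24 - (-2)*(-1)/2) + (-3 - 8)/(-7)) = -4*((-24 - 1*1) - ⅐*(-11)) = -4*((-24 - 1) + 11/7) = -4*(-25 + 11/7) = -4*(-164/7) = 656/7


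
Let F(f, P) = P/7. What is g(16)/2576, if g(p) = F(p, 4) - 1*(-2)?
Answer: 9/9016 ≈ 0.00099823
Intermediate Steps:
F(f, P) = P/7 (F(f, P) = P*(1/7) = P/7)
g(p) = 18/7 (g(p) = (1/7)*4 - 1*(-2) = 4/7 + 2 = 18/7)
g(16)/2576 = (18/7)/2576 = (18/7)*(1/2576) = 9/9016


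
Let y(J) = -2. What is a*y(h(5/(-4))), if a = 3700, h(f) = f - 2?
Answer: -7400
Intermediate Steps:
h(f) = -2 + f
a*y(h(5/(-4))) = 3700*(-2) = -7400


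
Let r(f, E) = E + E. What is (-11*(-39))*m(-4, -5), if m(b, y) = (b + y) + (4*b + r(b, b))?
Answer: -14157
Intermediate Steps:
r(f, E) = 2*E
m(b, y) = y + 7*b (m(b, y) = (b + y) + (4*b + 2*b) = (b + y) + 6*b = y + 7*b)
(-11*(-39))*m(-4, -5) = (-11*(-39))*(-5 + 7*(-4)) = 429*(-5 - 28) = 429*(-33) = -14157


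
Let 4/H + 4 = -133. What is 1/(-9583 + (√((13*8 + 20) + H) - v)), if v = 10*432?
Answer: -1904711/26481180049 - 2*√581702/26481180049 ≈ -7.1985e-5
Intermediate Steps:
H = -4/137 (H = 4/(-4 - 133) = 4/(-137) = 4*(-1/137) = -4/137 ≈ -0.029197)
v = 4320
1/(-9583 + (√((13*8 + 20) + H) - v)) = 1/(-9583 + (√((13*8 + 20) - 4/137) - 1*4320)) = 1/(-9583 + (√((104 + 20) - 4/137) - 4320)) = 1/(-9583 + (√(124 - 4/137) - 4320)) = 1/(-9583 + (√(16984/137) - 4320)) = 1/(-9583 + (2*√581702/137 - 4320)) = 1/(-9583 + (-4320 + 2*√581702/137)) = 1/(-13903 + 2*√581702/137)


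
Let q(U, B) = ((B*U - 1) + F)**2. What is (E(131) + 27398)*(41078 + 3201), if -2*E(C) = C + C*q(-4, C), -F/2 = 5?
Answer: -828920812995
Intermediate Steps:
F = -10 (F = -2*5 = -10)
q(U, B) = (-11 + B*U)**2 (q(U, B) = ((B*U - 1) - 10)**2 = ((-1 + B*U) - 10)**2 = (-11 + B*U)**2)
E(C) = -C/2 - C*(-11 - 4*C)**2/2 (E(C) = -(C + C*(-11 + C*(-4))**2)/2 = -(C + C*(-11 - 4*C)**2)/2 = -C/2 - C*(-11 - 4*C)**2/2)
(E(131) + 27398)*(41078 + 3201) = (-1/2*131*(1 + (11 + 4*131)**2) + 27398)*(41078 + 3201) = (-1/2*131*(1 + (11 + 524)**2) + 27398)*44279 = (-1/2*131*(1 + 535**2) + 27398)*44279 = (-1/2*131*(1 + 286225) + 27398)*44279 = (-1/2*131*286226 + 27398)*44279 = (-18747803 + 27398)*44279 = -18720405*44279 = -828920812995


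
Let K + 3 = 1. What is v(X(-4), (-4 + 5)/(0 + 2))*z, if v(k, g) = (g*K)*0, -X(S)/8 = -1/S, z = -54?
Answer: 0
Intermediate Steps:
K = -2 (K = -3 + 1 = -2)
X(S) = 8/S (X(S) = -(-8)/S = 8/S)
v(k, g) = 0 (v(k, g) = (g*(-2))*0 = -2*g*0 = 0)
v(X(-4), (-4 + 5)/(0 + 2))*z = 0*(-54) = 0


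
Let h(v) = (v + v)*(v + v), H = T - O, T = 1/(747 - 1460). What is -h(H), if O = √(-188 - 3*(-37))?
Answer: 156577648/508369 - 8*I*√77/713 ≈ 308.0 - 0.098457*I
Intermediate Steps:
T = -1/713 (T = 1/(-713) = -1/713 ≈ -0.0014025)
O = I*√77 (O = √(-188 + 111) = √(-77) = I*√77 ≈ 8.775*I)
H = -1/713 - I*√77 ≈ -0.0014025 - 8.775*I
h(v) = 4*v² (h(v) = (2*v)*(2*v) = 4*v²)
-h(H) = -4*(-1/713 - I*√77)²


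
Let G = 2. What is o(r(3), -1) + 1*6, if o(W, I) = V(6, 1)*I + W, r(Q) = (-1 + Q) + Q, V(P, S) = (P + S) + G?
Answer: 2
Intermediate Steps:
V(P, S) = 2 + P + S (V(P, S) = (P + S) + 2 = 2 + P + S)
r(Q) = -1 + 2*Q
o(W, I) = W + 9*I (o(W, I) = (2 + 6 + 1)*I + W = 9*I + W = W + 9*I)
o(r(3), -1) + 1*6 = ((-1 + 2*3) + 9*(-1)) + 1*6 = ((-1 + 6) - 9) + 6 = (5 - 9) + 6 = -4 + 6 = 2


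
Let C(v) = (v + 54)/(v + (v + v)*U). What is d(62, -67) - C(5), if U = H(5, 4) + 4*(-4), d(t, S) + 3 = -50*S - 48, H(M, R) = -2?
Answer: 577384/175 ≈ 3299.3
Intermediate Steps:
d(t, S) = -51 - 50*S (d(t, S) = -3 + (-50*S - 48) = -3 + (-48 - 50*S) = -51 - 50*S)
U = -18 (U = -2 + 4*(-4) = -2 - 16 = -18)
C(v) = -(54 + v)/(35*v) (C(v) = (v + 54)/(v + (v + v)*(-18)) = (54 + v)/(v + (2*v)*(-18)) = (54 + v)/(v - 36*v) = (54 + v)/((-35*v)) = (54 + v)*(-1/(35*v)) = -(54 + v)/(35*v))
d(62, -67) - C(5) = (-51 - 50*(-67)) - (-54 - 1*5)/(35*5) = (-51 + 3350) - (-54 - 5)/(35*5) = 3299 - (-59)/(35*5) = 3299 - 1*(-59/175) = 3299 + 59/175 = 577384/175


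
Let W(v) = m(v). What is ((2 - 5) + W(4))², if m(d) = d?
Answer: 1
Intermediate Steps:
W(v) = v
((2 - 5) + W(4))² = ((2 - 5) + 4)² = (-3 + 4)² = 1² = 1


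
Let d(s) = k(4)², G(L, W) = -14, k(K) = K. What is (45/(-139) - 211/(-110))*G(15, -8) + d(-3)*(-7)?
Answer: -1026893/7645 ≈ -134.32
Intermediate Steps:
d(s) = 16 (d(s) = 4² = 16)
(45/(-139) - 211/(-110))*G(15, -8) + d(-3)*(-7) = (45/(-139) - 211/(-110))*(-14) + 16*(-7) = (45*(-1/139) - 211*(-1/110))*(-14) - 112 = (-45/139 + 211/110)*(-14) - 112 = (24379/15290)*(-14) - 112 = -170653/7645 - 112 = -1026893/7645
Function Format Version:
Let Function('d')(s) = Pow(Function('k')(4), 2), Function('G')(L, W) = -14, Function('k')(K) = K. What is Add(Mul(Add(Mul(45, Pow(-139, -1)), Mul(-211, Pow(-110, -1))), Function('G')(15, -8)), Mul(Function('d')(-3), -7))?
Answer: Rational(-1026893, 7645) ≈ -134.32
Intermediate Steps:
Function('d')(s) = 16 (Function('d')(s) = Pow(4, 2) = 16)
Add(Mul(Add(Mul(45, Pow(-139, -1)), Mul(-211, Pow(-110, -1))), Function('G')(15, -8)), Mul(Function('d')(-3), -7)) = Add(Mul(Add(Mul(45, Pow(-139, -1)), Mul(-211, Pow(-110, -1))), -14), Mul(16, -7)) = Add(Mul(Add(Mul(45, Rational(-1, 139)), Mul(-211, Rational(-1, 110))), -14), -112) = Add(Mul(Add(Rational(-45, 139), Rational(211, 110)), -14), -112) = Add(Mul(Rational(24379, 15290), -14), -112) = Add(Rational(-170653, 7645), -112) = Rational(-1026893, 7645)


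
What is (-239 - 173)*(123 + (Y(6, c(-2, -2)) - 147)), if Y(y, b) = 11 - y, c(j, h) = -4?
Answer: 7828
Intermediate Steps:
(-239 - 173)*(123 + (Y(6, c(-2, -2)) - 147)) = (-239 - 173)*(123 + ((11 - 1*6) - 147)) = -412*(123 + ((11 - 6) - 147)) = -412*(123 + (5 - 147)) = -412*(123 - 142) = -412*(-19) = 7828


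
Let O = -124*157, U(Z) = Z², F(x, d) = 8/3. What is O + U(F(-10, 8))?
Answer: -175148/9 ≈ -19461.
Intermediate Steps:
F(x, d) = 8/3 (F(x, d) = 8*(⅓) = 8/3)
O = -19468
O + U(F(-10, 8)) = -19468 + (8/3)² = -19468 + 64/9 = -175148/9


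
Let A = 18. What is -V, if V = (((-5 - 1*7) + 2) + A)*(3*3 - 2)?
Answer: -56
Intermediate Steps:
V = 56 (V = (((-5 - 1*7) + 2) + 18)*(3*3 - 2) = (((-5 - 7) + 2) + 18)*(9 - 2) = ((-12 + 2) + 18)*7 = (-10 + 18)*7 = 8*7 = 56)
-V = -1*56 = -56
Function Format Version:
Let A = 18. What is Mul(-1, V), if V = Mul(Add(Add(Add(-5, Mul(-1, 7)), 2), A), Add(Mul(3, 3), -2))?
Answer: -56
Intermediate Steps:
V = 56 (V = Mul(Add(Add(Add(-5, Mul(-1, 7)), 2), 18), Add(Mul(3, 3), -2)) = Mul(Add(Add(Add(-5, -7), 2), 18), Add(9, -2)) = Mul(Add(Add(-12, 2), 18), 7) = Mul(Add(-10, 18), 7) = Mul(8, 7) = 56)
Mul(-1, V) = Mul(-1, 56) = -56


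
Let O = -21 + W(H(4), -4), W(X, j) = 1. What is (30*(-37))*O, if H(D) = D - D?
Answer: 22200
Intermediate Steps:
H(D) = 0
O = -20 (O = -21 + 1 = -20)
(30*(-37))*O = (30*(-37))*(-20) = -1110*(-20) = 22200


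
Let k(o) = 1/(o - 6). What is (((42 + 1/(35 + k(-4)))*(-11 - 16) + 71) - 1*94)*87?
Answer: -35153481/349 ≈ -1.0073e+5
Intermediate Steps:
k(o) = 1/(-6 + o)
(((42 + 1/(35 + k(-4)))*(-11 - 16) + 71) - 1*94)*87 = (((42 + 1/(35 + 1/(-6 - 4)))*(-11 - 16) + 71) - 1*94)*87 = (((42 + 1/(35 + 1/(-10)))*(-27) + 71) - 94)*87 = (((42 + 1/(35 - ⅒))*(-27) + 71) - 94)*87 = (((42 + 1/(349/10))*(-27) + 71) - 94)*87 = (((42 + 10/349)*(-27) + 71) - 94)*87 = (((14668/349)*(-27) + 71) - 94)*87 = ((-396036/349 + 71) - 94)*87 = (-371257/349 - 94)*87 = -404063/349*87 = -35153481/349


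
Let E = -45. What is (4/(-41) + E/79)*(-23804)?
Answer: 51440444/3239 ≈ 15882.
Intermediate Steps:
(4/(-41) + E/79)*(-23804) = (4/(-41) - 45/79)*(-23804) = (4*(-1/41) - 45*1/79)*(-23804) = (-4/41 - 45/79)*(-23804) = -2161/3239*(-23804) = 51440444/3239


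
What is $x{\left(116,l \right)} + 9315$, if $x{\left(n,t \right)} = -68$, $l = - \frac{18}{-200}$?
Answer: $9247$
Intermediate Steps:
$l = \frac{9}{100}$ ($l = \left(-18\right) \left(- \frac{1}{200}\right) = \frac{9}{100} \approx 0.09$)
$x{\left(116,l \right)} + 9315 = -68 + 9315 = 9247$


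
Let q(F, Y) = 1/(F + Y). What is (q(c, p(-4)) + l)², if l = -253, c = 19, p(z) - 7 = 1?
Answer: 46648900/729 ≈ 63990.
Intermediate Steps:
p(z) = 8 (p(z) = 7 + 1 = 8)
(q(c, p(-4)) + l)² = (1/(19 + 8) - 253)² = (1/27 - 253)² = (-6830/27)² = 46648900/729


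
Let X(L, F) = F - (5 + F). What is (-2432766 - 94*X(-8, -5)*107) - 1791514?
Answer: -4173990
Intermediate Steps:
X(L, F) = -5 (X(L, F) = F + (-5 - F) = -5)
(-2432766 - 94*X(-8, -5)*107) - 1791514 = (-2432766 - 94*(-5)*107) - 1791514 = (-2432766 + 470*107) - 1791514 = (-2432766 + 50290) - 1791514 = -2382476 - 1791514 = -4173990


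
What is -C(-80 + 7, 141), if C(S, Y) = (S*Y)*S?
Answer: -751389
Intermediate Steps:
C(S, Y) = Y*S²
-C(-80 + 7, 141) = -141*(-80 + 7)² = -141*(-73)² = -141*5329 = -1*751389 = -751389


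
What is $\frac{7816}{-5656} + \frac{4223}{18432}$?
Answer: $- \frac{15022403}{13031424} \approx -1.1528$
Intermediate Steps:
$\frac{7816}{-5656} + \frac{4223}{18432} = 7816 \left(- \frac{1}{5656}\right) + 4223 \cdot \frac{1}{18432} = - \frac{977}{707} + \frac{4223}{18432} = - \frac{15022403}{13031424}$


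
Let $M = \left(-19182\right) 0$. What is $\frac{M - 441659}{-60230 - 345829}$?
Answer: $\frac{441659}{406059} \approx 1.0877$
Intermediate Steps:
$M = 0$
$\frac{M - 441659}{-60230 - 345829} = \frac{0 - 441659}{-60230 - 345829} = - \frac{441659}{-406059} = \left(-441659\right) \left(- \frac{1}{406059}\right) = \frac{441659}{406059}$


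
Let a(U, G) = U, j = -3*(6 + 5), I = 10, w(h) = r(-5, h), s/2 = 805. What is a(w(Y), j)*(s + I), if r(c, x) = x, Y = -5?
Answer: -8100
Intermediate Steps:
s = 1610 (s = 2*805 = 1610)
w(h) = h
j = -33 (j = -3*11 = -33)
a(w(Y), j)*(s + I) = -5*(1610 + 10) = -5*1620 = -8100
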